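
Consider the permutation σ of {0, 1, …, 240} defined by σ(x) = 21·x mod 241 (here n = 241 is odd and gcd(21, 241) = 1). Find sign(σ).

-1

Orbit of 205 under x↦21x: [205, 208, 30, 148, 216, 198, 61]… (length divides ord_241(21)).
4 cycles of lengths [80, 80, 80, 1].
With 4 cycles on 241 points, sign = (−1)^{241−4} = -1.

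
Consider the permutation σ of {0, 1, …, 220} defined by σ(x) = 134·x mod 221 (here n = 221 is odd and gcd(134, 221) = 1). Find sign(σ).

Start at x=168: 168 → 191 → 179 → 118 → 121 → 81 → 25 → … (one orbit).
Decompose π into cycles: lengths [24, 24, 24, 24, 24, 24, 24, 24, 8, 8, 6, 6, 1] (13 cycles, including the fixed point 0).
sign(π) = (−1)^{n − #cycles} = (−1)^{221−13} = (−1)^208 = +1.
Zolotarev: (134|221) = +1, matching the cycle-count sign.

+1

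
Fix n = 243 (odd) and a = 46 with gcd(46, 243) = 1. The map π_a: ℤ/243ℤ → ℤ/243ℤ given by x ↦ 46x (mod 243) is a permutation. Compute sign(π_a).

Start at x=217: 217 → 19 → 145 → 109 → 154 → 37 → 1 → … (one orbit).
The orbit structure of x ↦ 46x mod 243: 27 orbits of sizes [27, 27, 27, 27, 27, 27, 9, 9, 9, 9, 9, 9, 3, 3, 3, 3, 3, 3, 1, 1, 1, 1, 1, 1, 1, 1, 1].
With 27 cycles on 243 points, sign = (−1)^{243−27} = +1.
Via Zolotarev, sign(π_{46}) = (46|243) = +1.

+1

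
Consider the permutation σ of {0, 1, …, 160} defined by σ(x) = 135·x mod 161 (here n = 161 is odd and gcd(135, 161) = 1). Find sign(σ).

Orbit of 37 under x↦135x: [37, 4, 57, 128, 53, 71, 86]… (length divides ord_161(135)).
π_135 has 6 disjoint cycles with lengths [66, 66, 22, 3, 3, 1] on {0,…,160}.
Σ(ℓ_i−1) = 161−6 = 155; sign = (−1)^155 = -1.
Check: (135/161) = -1 by Zolotarev.

-1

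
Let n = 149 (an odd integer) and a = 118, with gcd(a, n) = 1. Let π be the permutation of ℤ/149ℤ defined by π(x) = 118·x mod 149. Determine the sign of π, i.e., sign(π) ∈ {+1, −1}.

Orbit of 145 under x↦118x: [145, 124, 30, 113, 73, 121, 123]… (length divides ord_149(118)).
π_118 has 3 disjoint cycles with lengths [74, 74, 1] on {0,…,148}.
sign(π) = (−1)^{n − #cycles} = (−1)^{149−3} = (−1)^146 = +1.
(118|149)_J = +1 (Zolotarev's lemma cross-check).

+1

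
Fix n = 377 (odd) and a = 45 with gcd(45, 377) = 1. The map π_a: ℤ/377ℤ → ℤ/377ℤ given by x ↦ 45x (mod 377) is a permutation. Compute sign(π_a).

Trace 161: π^k(161) = [161, 82, 297, 170, 110, 49, 320] for k=0..6.
π_45 has 10 disjoint cycles with lengths [84, 84, 84, 84, 12, 7, 7, 7, 7, 1] on {0,…,376}.
10 cycles on 377: each ℓ→(−1)^(ℓ−1), product (−1)^367 = -1.
(45|377)_J = -1 (Zolotarev's lemma cross-check).

-1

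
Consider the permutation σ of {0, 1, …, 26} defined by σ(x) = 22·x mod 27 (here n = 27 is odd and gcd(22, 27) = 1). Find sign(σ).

Orbit of 10 under x↦22x: [10, 4, 7, 19, 13, 16, 1]… (length divides ord_27(22)).
Cycle type of π: 9×2 + 3×2 + 1×3; total 7 cycles.
n − c = 27 − 7 = 20; sign = (−1)^20 = +1.
Via Zolotarev, sign(π_{22}) = (22|27) = +1.

+1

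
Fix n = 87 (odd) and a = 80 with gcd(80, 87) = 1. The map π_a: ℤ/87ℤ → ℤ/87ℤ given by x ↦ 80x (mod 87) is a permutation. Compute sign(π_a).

Trace 86: π^k(86) = [86, 7, 38, 82, 35, 16, 62] for k=0..6.
Cycle type of π: 14×6 + 2 + 1; total 8 cycles.
sign(π) = (−1)^{n − #cycles} = (−1)^{87−8} = (−1)^79 = -1.

-1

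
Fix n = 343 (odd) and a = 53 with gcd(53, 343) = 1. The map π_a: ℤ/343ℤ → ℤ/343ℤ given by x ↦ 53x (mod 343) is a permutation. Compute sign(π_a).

Orbit of 46 under x↦53x: [46, 37, 246, 4, 212, 260, 60]… (length divides ord_343(53)).
The orbit structure of x ↦ 53x mod 343: 7 orbits of sizes [147, 147, 21, 21, 3, 3, 1].
343 − 7 = 336 transpositions; sign(π) = (−1)^336 = +1.

+1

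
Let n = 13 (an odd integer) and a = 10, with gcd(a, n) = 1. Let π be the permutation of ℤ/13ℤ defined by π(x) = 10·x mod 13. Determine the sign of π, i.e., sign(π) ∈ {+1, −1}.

+1

Orbit of 9 under x↦10x: [9, 12, 3, 4, 1, 10]… (length divides ord_13(10)).
π_10 has 3 disjoint cycles with lengths [6, 6, 1] on {0,…,12}.
3 cycles on 13: each ℓ→(−1)^(ℓ−1), product (−1)^10 = +1.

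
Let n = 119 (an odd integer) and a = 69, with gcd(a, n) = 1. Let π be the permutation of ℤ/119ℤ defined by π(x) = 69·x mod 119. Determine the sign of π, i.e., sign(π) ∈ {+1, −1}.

-1

Start at x=69: 69 → 1 → 69 (one orbit).
Decompose π into cycles: lengths [2, 2, 2, 2, 2, 2, 2, 2, 2, 2, 2, 2, 2, 2, 2, 2, 2, 2, 2, 2, 2, 2, 2, 2, 2, 2, 2, 2, 2, 2, 2, 2, 2, 2, 2, 2, 2, 2, 2, 2, 2, 2, 2, 2, 2, 2, 2, 2, 2, 2, 2, 1, 1, 1, 1, 1, 1, 1, 1, 1, 1, 1, 1, 1, 1, 1, 1, 1] (68 cycles, including the fixed point 0).
68 cycles on 119: each ℓ→(−1)^(ℓ−1), product (−1)^51 = -1.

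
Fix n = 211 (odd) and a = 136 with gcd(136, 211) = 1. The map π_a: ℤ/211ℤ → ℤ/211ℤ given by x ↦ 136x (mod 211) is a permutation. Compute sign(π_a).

Start at x=66: 66 → 114 → 101 → 21 → 113 → 176 → 93 → … (one orbit).
Cycle type of π: 105×2 + 1; total 3 cycles.
3 cycles on 211: each ℓ→(−1)^(ℓ−1), product (−1)^208 = +1.
(136|211)_J = +1 (Zolotarev's lemma cross-check).

+1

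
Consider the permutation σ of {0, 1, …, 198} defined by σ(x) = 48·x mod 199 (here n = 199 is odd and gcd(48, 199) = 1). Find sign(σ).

Trace 193: π^k(193) = [193, 110, 106, 113, 51, 60, 94] for k=0..6.
π_48 has 2 disjoint cycles with lengths [198, 1] on {0,…,198}.
199 − 2 = 197 transpositions; sign(π) = (−1)^197 = -1.
Zolotarev: (48|199) = -1, matching the cycle-count sign.

-1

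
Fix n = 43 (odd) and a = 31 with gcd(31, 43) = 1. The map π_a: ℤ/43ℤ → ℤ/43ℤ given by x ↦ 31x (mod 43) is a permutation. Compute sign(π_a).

Trace 11: π^k(11) = [11, 40, 36, 41, 24, 13, 16] for k=0..6.
Decompose π into cycles: lengths [21, 21, 1] (3 cycles, including the fixed point 0).
3 cycles on 43: each ℓ→(−1)^(ℓ−1), product (−1)^40 = +1.
Zolotarev: (31|43) = +1, matching the cycle-count sign.

+1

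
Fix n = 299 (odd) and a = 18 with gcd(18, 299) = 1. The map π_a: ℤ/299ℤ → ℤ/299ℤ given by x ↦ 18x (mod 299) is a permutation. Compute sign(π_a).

Start at x=242: 242 → 170 → 70 → 64 → 255 → 105 → 96 → … (one orbit).
π_18 has 12 disjoint cycles with lengths [44, 44, 44, 44, 44, 44, 11, 11, 4, 4, 4, 1] on {0,…,298}.
With 12 cycles on 299 points, sign = (−1)^{299−12} = -1.

-1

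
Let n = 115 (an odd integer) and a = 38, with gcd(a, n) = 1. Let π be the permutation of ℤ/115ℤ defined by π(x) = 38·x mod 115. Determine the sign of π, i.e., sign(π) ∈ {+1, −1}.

+1

Trace 43: π^k(43) = [43, 24, 107, 41, 63, 94, 7] for k=0..6.
Cycle lengths of π_38 on ℤ/115ℤ: [44, 44, 22, 4, 1]; 5 cycles in total.
115 − 5 = 110 transpositions; sign(π) = (−1)^110 = +1.
Check: (38/115) = +1 by Zolotarev.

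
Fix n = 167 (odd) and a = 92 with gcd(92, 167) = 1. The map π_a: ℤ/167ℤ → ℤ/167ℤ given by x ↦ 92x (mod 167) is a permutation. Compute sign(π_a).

Orbit of 26 under x↦92x: [26, 54, 125, 144, 55, 50, 91]… (length divides ord_167(92)).
The orbit structure of x ↦ 92x mod 167: 2 orbits of sizes [166, 1].
2 cycles on 167: each ℓ→(−1)^(ℓ−1), product (−1)^165 = -1.
Via Zolotarev, sign(π_{92}) = (92|167) = -1.

-1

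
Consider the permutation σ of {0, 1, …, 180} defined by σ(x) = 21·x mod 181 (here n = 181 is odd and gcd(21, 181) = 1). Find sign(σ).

Start at x=73: 73 → 85 → 156 → 18 → 16 → 155 → 178 → … (one orbit).
Cycle lengths of π_21 on ℤ/181ℤ: [180, 1]; 2 cycles in total.
181 − 2 = 179 transpositions; sign(π) = (−1)^179 = -1.
Check: (21/181) = -1 by Zolotarev.

-1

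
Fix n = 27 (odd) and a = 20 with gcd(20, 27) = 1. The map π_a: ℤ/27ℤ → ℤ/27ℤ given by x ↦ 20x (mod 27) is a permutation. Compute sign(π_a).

-1

Trace 8: π^k(8) = [8, 25, 14, 10, 11, 4, 26] for k=0..6.
Cycle lengths of π_20 on ℤ/27ℤ: [18, 6, 2, 1]; 4 cycles in total.
n − c = 27 − 4 = 23; sign = (−1)^23 = -1.
Check: (20/27) = -1 by Zolotarev.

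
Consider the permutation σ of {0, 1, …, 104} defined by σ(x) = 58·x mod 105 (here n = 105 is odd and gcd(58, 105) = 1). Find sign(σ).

Orbit of 64 under x↦58x: [64, 37, 46, 43, 79, 67, 1]… (length divides ord_105(58)).
Cycle type of π: 12×6 + 4×3 + 3×6 + 1×3; total 18 cycles.
105 − 18 = 87 transpositions; sign(π) = (−1)^87 = -1.

-1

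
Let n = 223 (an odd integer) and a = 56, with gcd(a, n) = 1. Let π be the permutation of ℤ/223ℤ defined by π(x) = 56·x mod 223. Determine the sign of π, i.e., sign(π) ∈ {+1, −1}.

Orbit of 196 under x↦56x: [196, 49, 68, 17, 60, 15, 171]… (length divides ord_223(56)).
Cycle lengths of π_56 on ℤ/223ℤ: [37, 37, 37, 37, 37, 37, 1]; 7 cycles in total.
With 7 cycles on 223 points, sign = (−1)^{223−7} = +1.
Zolotarev: (56|223) = +1, matching the cycle-count sign.

+1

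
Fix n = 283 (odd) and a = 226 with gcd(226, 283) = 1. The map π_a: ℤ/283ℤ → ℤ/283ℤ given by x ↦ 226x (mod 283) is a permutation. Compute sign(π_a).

Orbit of 138 under x↦226x: [138, 58, 90, 247, 71, 198, 34]… (length divides ord_283(226)).
Cycle lengths of π_226 on ℤ/283ℤ: [282, 1]; 2 cycles in total.
Σ(ℓ_i−1) = 283−2 = 281; sign = (−1)^281 = -1.

-1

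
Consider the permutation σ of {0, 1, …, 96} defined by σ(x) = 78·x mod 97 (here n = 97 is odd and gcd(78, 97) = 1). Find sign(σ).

Orbit of 69 under x↦78x: [69, 47, 77, 89, 55, 22, 67]… (length divides ord_97(78)).
Cycle type of π: 32×3 + 1; total 4 cycles.
With 4 cycles on 97 points, sign = (−1)^{97−4} = -1.

-1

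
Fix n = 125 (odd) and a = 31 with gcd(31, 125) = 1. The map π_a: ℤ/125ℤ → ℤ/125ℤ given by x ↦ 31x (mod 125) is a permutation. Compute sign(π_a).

Trace 71: π^k(71) = [71, 76, 106, 36, 116, 96, 101] for k=0..6.
Cycle lengths of π_31 on ℤ/125ℤ: [25, 25, 25, 25, 5, 5, 5, 5, 1, 1, 1, 1, 1]; 13 cycles in total.
n − c = 125 − 13 = 112; sign = (−1)^112 = +1.

+1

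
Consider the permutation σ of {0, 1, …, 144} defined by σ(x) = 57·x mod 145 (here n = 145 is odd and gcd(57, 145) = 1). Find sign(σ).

-1

Trace 59: π^k(59) = [59, 28, 1, 57] for k=0..3.
44 cycles of lengths [4, 4, 4, 4, 4, 4, 4, 4, 4, 4, 4, 4, 4, 4, 4, 4, 4, 4, 4, 4, 4, 4, 4, 4, 4, 4, 4, 4, 4, 2, 2, 2, 2, 2, 2, 2, 2, 2, 2, 2, 2, 2, 2, 1].
n − c = 145 − 44 = 101; sign = (−1)^101 = -1.
The Jacobi symbol (57|145) = -1 (Zolotarev) agrees.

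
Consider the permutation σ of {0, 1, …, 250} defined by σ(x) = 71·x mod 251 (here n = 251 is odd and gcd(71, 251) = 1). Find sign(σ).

-1

Orbit of 233 under x↦71x: [233, 228, 124, 19, 94, 148, 217]… (length divides ord_251(71)).
Cycle lengths of π_71 on ℤ/251ℤ: [250, 1]; 2 cycles in total.
Σ(ℓ_i−1) = 251−2 = 249; sign = (−1)^249 = -1.
Via Zolotarev, sign(π_{71}) = (71|251) = -1.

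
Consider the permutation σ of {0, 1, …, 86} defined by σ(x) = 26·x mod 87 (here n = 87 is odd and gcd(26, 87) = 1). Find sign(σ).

+1

Start at x=4: 4 → 17 → 7 → 8 → 34 → 14 → 16 → … (one orbit).
Cycle lengths of π_26 on ℤ/87ℤ: [28, 28, 28, 2, 1]; 5 cycles in total.
Σ(ℓ_i−1) = 87−5 = 82; sign = (−1)^82 = +1.
(26|87)_J = +1 (Zolotarev's lemma cross-check).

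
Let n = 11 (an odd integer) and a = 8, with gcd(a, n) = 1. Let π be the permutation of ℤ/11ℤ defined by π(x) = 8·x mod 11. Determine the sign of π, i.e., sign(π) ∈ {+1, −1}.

Start at x=10: 10 → 3 → 2 → 5 → 7 → 1 → 8 → … (one orbit).
2 cycles of lengths [10, 1].
2 cycles on 11: each ℓ→(−1)^(ℓ−1), product (−1)^9 = -1.
Check: (8/11) = -1 by Zolotarev.

-1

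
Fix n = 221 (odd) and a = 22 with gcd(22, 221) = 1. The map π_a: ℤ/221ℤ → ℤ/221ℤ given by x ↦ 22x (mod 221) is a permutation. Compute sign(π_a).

-1

Start at x=152: 152 → 29 → 196 → 113 → 55 → 105 → 100 → … (one orbit).
10 cycles of lengths [48, 48, 48, 48, 16, 3, 3, 3, 3, 1].
Σ(ℓ_i−1) = 221−10 = 211; sign = (−1)^211 = -1.
Via Zolotarev, sign(π_{22}) = (22|221) = -1.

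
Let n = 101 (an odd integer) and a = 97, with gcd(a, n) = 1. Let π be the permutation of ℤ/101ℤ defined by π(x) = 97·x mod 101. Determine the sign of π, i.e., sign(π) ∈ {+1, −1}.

+1

Orbit of 84 under x↦97x: [84, 68, 31, 78, 92, 36, 58]… (length divides ord_101(97)).
Cycle lengths of π_97 on ℤ/101ℤ: [25, 25, 25, 25, 1]; 5 cycles in total.
101 − 5 = 96 transpositions; sign(π) = (−1)^96 = +1.
Check: (97/101) = +1 by Zolotarev.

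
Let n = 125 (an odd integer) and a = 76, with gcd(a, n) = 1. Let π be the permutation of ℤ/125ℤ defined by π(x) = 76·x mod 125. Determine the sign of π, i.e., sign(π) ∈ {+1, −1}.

+1

Orbit of 76 under x↦76x: [76, 26, 101, 51, 1]… (length divides ord_125(76)).
π_76 has 45 disjoint cycles with lengths [5, 5, 5, 5, 5, 5, 5, 5, 5, 5, 5, 5, 5, 5, 5, 5, 5, 5, 5, 5, 1, 1, 1, 1, 1, 1, 1, 1, 1, 1, 1, 1, 1, 1, 1, 1, 1, 1, 1, 1, 1, 1, 1, 1, 1] on {0,…,124}.
n − c = 125 − 45 = 80; sign = (−1)^80 = +1.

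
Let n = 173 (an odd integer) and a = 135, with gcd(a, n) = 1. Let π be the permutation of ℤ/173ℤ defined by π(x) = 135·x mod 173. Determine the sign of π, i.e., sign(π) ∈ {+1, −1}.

Start at x=139: 139 → 81 → 36 → 16 → 84 → 95 → 23 → … (one orbit).
Cycle lengths of π_135 on ℤ/173ℤ: [43, 43, 43, 43, 1]; 5 cycles in total.
n − c = 173 − 5 = 168; sign = (−1)^168 = +1.
(135|173)_J = +1 (Zolotarev's lemma cross-check).

+1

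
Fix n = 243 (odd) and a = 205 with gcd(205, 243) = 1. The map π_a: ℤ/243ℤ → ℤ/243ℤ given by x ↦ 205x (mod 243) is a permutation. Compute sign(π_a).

+1

Trace 226: π^k(226) = [226, 160, 238, 190, 70, 13, 235] for k=0..6.
Decompose π into cycles: lengths [81, 81, 27, 27, 9, 9, 3, 3, 1, 1, 1] (11 cycles, including the fixed point 0).
11 cycles on 243: each ℓ→(−1)^(ℓ−1), product (−1)^232 = +1.
Via Zolotarev, sign(π_{205}) = (205|243) = +1.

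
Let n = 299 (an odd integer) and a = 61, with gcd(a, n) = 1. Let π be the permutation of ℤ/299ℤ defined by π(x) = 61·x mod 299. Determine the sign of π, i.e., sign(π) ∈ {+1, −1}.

-1

Start at x=235: 235 → 282 → 159 → 131 → 217 → 81 → 157 → … (one orbit).
Cycle type of π: 66×4 + 22 + 3×4 + 1; total 10 cycles.
With 10 cycles on 299 points, sign = (−1)^{299−10} = -1.
Check: (61/299) = -1 by Zolotarev.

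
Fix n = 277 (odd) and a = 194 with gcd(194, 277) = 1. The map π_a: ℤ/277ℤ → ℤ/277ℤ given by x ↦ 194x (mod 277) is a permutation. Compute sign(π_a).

+1

Trace 157: π^k(157) = [157, 265, 165, 155, 154, 237, 273] for k=0..6.
The orbit structure of x ↦ 194x mod 277: 5 orbits of sizes [69, 69, 69, 69, 1].
n − c = 277 − 5 = 272; sign = (−1)^272 = +1.
Check: (194/277) = +1 by Zolotarev.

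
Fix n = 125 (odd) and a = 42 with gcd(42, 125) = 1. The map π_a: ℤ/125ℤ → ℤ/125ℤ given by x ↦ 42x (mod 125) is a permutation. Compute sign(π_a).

Start at x=83: 83 → 111 → 37 → 54 → 18 → 6 → 2 → … (one orbit).
Decompose π into cycles: lengths [100, 20, 4, 1] (4 cycles, including the fixed point 0).
With 4 cycles on 125 points, sign = (−1)^{125−4} = -1.
The Jacobi symbol (42|125) = -1 (Zolotarev) agrees.

-1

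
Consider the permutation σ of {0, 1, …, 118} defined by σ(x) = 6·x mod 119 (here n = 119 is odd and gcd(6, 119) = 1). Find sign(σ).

Orbit of 106 under x↦6x: [106, 41, 8, 48, 50, 62, 15]… (length divides ord_119(6)).
Decompose π into cycles: lengths [16, 16, 16, 16, 16, 16, 16, 2, 2, 2, 1] (11 cycles, including the fixed point 0).
Σ(ℓ_i−1) = 119−11 = 108; sign = (−1)^108 = +1.
Check: (6/119) = +1 by Zolotarev.

+1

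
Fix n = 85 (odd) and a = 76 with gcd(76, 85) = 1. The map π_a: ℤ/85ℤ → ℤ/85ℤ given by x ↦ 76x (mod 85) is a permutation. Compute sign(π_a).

+1

Trace 36: π^k(36) = [36, 16, 26, 21, 66, 1, 76] for k=0..6.
Cycle lengths of π_76 on ℤ/85ℤ: [8, 8, 8, 8, 8, 8, 8, 8, 8, 8, 1, 1, 1, 1, 1]; 15 cycles in total.
sign(π) = (−1)^{n − #cycles} = (−1)^{85−15} = (−1)^70 = +1.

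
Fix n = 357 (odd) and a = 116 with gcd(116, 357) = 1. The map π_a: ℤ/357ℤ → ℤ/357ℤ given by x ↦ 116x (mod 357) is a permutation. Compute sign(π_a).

+1

Trace 326: π^k(326) = [326, 331, 197, 4, 107, 274, 11] for k=0..6.
The orbit structure of x ↦ 116x mod 357: 15 orbits of sizes [48, 48, 48, 48, 48, 48, 16, 16, 16, 6, 6, 3, 3, 2, 1].
357 − 15 = 342 transpositions; sign(π) = (−1)^342 = +1.
The Jacobi symbol (116|357) = +1 (Zolotarev) agrees.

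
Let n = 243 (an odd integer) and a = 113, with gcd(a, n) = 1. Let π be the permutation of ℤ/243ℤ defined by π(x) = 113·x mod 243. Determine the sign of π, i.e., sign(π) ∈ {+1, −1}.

-1

Start at x=23: 23 → 169 → 143 → 121 → 65 → 55 → 140 → … (one orbit).
π_113 has 6 disjoint cycles with lengths [162, 54, 18, 6, 2, 1] on {0,…,242}.
n − c = 243 − 6 = 237; sign = (−1)^237 = -1.
The Jacobi symbol (113|243) = -1 (Zolotarev) agrees.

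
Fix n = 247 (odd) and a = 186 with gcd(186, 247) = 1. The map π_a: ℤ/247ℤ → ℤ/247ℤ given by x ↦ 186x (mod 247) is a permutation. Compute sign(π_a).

Trace 16: π^k(16) = [16, 12, 9, 192, 144, 108, 81] for k=0..6.
Cycle lengths of π_186 on ℤ/247ℤ: [18, 18, 18, 18, 18, 18, 18, 18, 18, 18, 18, 18, 18, 6, 6, 1]; 16 cycles in total.
n − c = 247 − 16 = 231; sign = (−1)^231 = -1.
Check: (186/247) = -1 by Zolotarev.

-1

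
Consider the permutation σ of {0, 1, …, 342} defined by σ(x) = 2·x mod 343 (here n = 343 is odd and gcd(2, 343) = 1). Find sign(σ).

Orbit of 121 under x↦2x: [121, 242, 141, 282, 221, 99, 198]… (length divides ord_343(2)).
Decompose π into cycles: lengths [147, 147, 21, 21, 3, 3, 1] (7 cycles, including the fixed point 0).
343 − 7 = 336 transpositions; sign(π) = (−1)^336 = +1.
(2|343)_J = +1 (Zolotarev's lemma cross-check).

+1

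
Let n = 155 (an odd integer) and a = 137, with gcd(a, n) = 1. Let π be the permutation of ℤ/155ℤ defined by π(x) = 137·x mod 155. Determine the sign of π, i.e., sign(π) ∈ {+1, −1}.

+1

Orbit of 14 under x↦137x: [14, 58, 41, 37, 109, 53, 131]… (length divides ord_155(137)).
π_137 has 5 disjoint cycles with lengths [60, 60, 30, 4, 1] on {0,…,154}.
With 5 cycles on 155 points, sign = (−1)^{155−5} = +1.
(137|155)_J = +1 (Zolotarev's lemma cross-check).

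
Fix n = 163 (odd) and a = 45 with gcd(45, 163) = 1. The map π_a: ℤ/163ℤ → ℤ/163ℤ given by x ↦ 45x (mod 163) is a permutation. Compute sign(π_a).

Orbit of 108 under x↦45x: [108, 133, 117, 49, 86, 121, 66]… (length divides ord_163(45)).
The orbit structure of x ↦ 45x mod 163: 2 orbits of sizes [162, 1].
With 2 cycles on 163 points, sign = (−1)^{163−2} = -1.

-1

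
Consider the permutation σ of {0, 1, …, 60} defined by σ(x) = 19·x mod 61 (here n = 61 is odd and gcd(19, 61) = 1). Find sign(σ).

Orbit of 56 under x↦19x: [56, 27, 25, 48, 58, 4, 15]… (length divides ord_61(19)).
3 cycles of lengths [30, 30, 1].
Σ(ℓ_i−1) = 61−3 = 58; sign = (−1)^58 = +1.

+1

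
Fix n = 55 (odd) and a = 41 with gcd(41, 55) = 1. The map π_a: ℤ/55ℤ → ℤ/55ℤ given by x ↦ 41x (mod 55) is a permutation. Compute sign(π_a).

-1

Trace 16: π^k(16) = [16, 51, 1, 41, 31, 6, 26] for k=0..6.
Cycle type of π: 10×5 + 1×5; total 10 cycles.
Σ(ℓ_i−1) = 55−10 = 45; sign = (−1)^45 = -1.
Zolotarev: (41|55) = -1, matching the cycle-count sign.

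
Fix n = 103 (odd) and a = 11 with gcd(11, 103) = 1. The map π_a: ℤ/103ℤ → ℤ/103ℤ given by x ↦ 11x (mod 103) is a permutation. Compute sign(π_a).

-1

Trace 48: π^k(48) = [48, 13, 40, 28, 102, 92, 85] for k=0..6.
Decompose π into cycles: lengths [102, 1] (2 cycles, including the fixed point 0).
Σ(ℓ_i−1) = 103−2 = 101; sign = (−1)^101 = -1.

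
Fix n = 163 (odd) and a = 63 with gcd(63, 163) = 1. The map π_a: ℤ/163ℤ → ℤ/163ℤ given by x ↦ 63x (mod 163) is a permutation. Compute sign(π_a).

Trace 13: π^k(13) = [13, 4, 89, 65, 20, 119, 162] for k=0..6.
Decompose π into cycles: lengths [162, 1] (2 cycles, including the fixed point 0).
163 − 2 = 161 transpositions; sign(π) = (−1)^161 = -1.

-1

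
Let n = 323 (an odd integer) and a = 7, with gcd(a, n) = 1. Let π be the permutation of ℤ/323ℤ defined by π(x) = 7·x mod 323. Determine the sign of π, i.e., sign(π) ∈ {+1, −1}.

Trace 248: π^k(248) = [248, 121, 201, 115, 159, 144, 39] for k=0..6.
Decompose π into cycles: lengths [48, 48, 48, 48, 48, 48, 16, 3, 3, 3, 3, 3, 3, 1] (14 cycles, including the fixed point 0).
n − c = 323 − 14 = 309; sign = (−1)^309 = -1.
The Jacobi symbol (7|323) = -1 (Zolotarev) agrees.

-1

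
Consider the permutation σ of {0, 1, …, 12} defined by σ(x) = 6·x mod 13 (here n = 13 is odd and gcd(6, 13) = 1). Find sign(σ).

Trace 3: π^k(3) = [3, 5, 4, 11, 1, 6, 10] for k=0..6.
Cycle lengths of π_6 on ℤ/13ℤ: [12, 1]; 2 cycles in total.
n − c = 13 − 2 = 11; sign = (−1)^11 = -1.

-1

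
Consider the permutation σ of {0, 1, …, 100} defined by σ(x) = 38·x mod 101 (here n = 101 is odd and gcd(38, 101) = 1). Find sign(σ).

-1

Orbit of 42 under x↦38x: [42, 81, 48, 6, 26, 79, 73]… (length divides ord_101(38)).
π_38 has 2 disjoint cycles with lengths [100, 1] on {0,…,100}.
101 − 2 = 99 transpositions; sign(π) = (−1)^99 = -1.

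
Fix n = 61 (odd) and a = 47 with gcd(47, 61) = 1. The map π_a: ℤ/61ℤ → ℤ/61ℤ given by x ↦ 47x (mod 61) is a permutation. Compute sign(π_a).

Orbit of 47 under x↦47x: [47, 13, 1]… (length divides ord_61(47)).
Cycle type of π: 3×20 + 1; total 21 cycles.
Σ(ℓ_i−1) = 61−21 = 40; sign = (−1)^40 = +1.
The Jacobi symbol (47|61) = +1 (Zolotarev) agrees.

+1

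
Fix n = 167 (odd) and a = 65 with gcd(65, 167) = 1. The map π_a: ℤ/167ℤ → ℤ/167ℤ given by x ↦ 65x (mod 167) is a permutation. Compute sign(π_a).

Trace 77: π^k(77) = [77, 162, 9, 84, 116, 25, 122] for k=0..6.
π_65 has 3 disjoint cycles with lengths [83, 83, 1] on {0,…,166}.
167 − 3 = 164 transpositions; sign(π) = (−1)^164 = +1.
The Jacobi symbol (65|167) = +1 (Zolotarev) agrees.

+1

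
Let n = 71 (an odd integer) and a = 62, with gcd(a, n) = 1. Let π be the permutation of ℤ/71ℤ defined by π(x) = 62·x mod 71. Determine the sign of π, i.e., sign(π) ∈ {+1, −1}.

Start at x=14: 14 → 16 → 69 → 18 → 51 → 38 → 13 → … (one orbit).
Cycle type of π: 70 + 1; total 2 cycles.
Σ(ℓ_i−1) = 71−2 = 69; sign = (−1)^69 = -1.

-1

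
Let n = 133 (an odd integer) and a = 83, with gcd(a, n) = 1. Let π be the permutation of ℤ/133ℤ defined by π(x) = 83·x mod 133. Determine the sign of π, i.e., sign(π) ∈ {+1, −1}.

Trace 83: π^k(83) = [83, 106, 20, 64, 125, 1] for k=0..5.
π_83 has 28 disjoint cycles with lengths [6, 6, 6, 6, 6, 6, 6, 6, 6, 6, 6, 6, 6, 6, 6, 6, 6, 6, 3, 3, 3, 3, 3, 3, 2, 2, 2, 1] on {0,…,132}.
Σ(ℓ_i−1) = 133−28 = 105; sign = (−1)^105 = -1.

-1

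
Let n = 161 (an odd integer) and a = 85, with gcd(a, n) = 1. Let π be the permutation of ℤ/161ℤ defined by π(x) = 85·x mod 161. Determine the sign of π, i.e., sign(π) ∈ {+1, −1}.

+1

Orbit of 36 under x↦85x: [36, 1, 85, 141, 71, 78, 29]… (length divides ord_161(85)).
Decompose π into cycles: lengths [11, 11, 11, 11, 11, 11, 11, 11, 11, 11, 11, 11, 11, 11, 1, 1, 1, 1, 1, 1, 1] (21 cycles, including the fixed point 0).
161 − 21 = 140 transpositions; sign(π) = (−1)^140 = +1.
Check: (85/161) = +1 by Zolotarev.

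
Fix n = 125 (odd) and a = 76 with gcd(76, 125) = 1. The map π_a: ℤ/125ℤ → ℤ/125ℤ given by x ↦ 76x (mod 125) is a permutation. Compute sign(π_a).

+1

Trace 76: π^k(76) = [76, 26, 101, 51, 1] for k=0..4.
45 cycles of lengths [5, 5, 5, 5, 5, 5, 5, 5, 5, 5, 5, 5, 5, 5, 5, 5, 5, 5, 5, 5, 1, 1, 1, 1, 1, 1, 1, 1, 1, 1, 1, 1, 1, 1, 1, 1, 1, 1, 1, 1, 1, 1, 1, 1, 1].
125 − 45 = 80 transpositions; sign(π) = (−1)^80 = +1.
Zolotarev: (76|125) = +1, matching the cycle-count sign.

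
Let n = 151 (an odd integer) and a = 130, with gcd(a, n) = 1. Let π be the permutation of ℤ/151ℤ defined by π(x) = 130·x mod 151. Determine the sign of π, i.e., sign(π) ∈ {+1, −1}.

-1

Start at x=42: 42 → 24 → 100 → 14 → 8 → 134 → 55 → … (one orbit).
2 cycles of lengths [150, 1].
sign(π) = (−1)^{n − #cycles} = (−1)^{151−2} = (−1)^149 = -1.
(130|151)_J = -1 (Zolotarev's lemma cross-check).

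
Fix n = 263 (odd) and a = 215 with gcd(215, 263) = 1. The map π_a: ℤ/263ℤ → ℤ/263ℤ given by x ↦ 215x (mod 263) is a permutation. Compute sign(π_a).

Orbit of 257 under x↦215x: [257, 25, 115, 3, 119, 74, 130]… (length divides ord_263(215)).
Cycle lengths of π_215 on ℤ/263ℤ: [262, 1]; 2 cycles in total.
sign(π) = (−1)^{n − #cycles} = (−1)^{263−2} = (−1)^261 = -1.

-1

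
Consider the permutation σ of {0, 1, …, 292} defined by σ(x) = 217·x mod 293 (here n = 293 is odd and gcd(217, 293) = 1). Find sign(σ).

Trace 239: π^k(239) = [239, 2, 141, 125, 169, 48, 161] for k=0..6.
π_217 has 2 disjoint cycles with lengths [292, 1] on {0,…,292}.
With 2 cycles on 293 points, sign = (−1)^{293−2} = -1.
Via Zolotarev, sign(π_{217}) = (217|293) = -1.

-1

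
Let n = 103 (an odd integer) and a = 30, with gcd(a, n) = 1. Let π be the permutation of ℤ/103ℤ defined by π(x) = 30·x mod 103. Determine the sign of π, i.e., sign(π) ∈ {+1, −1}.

Orbit of 64 under x↦30x: [64, 66, 23, 72, 100, 13, 81]… (length divides ord_103(30)).
π_30 has 7 disjoint cycles with lengths [17, 17, 17, 17, 17, 17, 1] on {0,…,102}.
7 cycles on 103: each ℓ→(−1)^(ℓ−1), product (−1)^96 = +1.

+1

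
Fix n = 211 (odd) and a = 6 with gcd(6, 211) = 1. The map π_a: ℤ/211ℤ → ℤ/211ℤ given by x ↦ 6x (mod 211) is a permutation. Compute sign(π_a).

Orbit of 101 under x↦6x: [101, 184, 49, 83, 76, 34, 204]… (length divides ord_211(6)).
3 cycles of lengths [105, 105, 1].
Σ(ℓ_i−1) = 211−3 = 208; sign = (−1)^208 = +1.
Check: (6/211) = +1 by Zolotarev.

+1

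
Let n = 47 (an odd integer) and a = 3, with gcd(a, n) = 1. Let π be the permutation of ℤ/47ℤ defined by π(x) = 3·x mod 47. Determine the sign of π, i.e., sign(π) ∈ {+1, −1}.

Trace 16: π^k(16) = [16, 1, 3, 9, 27, 34, 8] for k=0..6.
3 cycles of lengths [23, 23, 1].
n − c = 47 − 3 = 44; sign = (−1)^44 = +1.

+1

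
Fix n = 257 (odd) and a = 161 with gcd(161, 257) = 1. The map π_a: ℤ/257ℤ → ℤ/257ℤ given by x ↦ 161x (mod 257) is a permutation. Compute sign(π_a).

-1

Trace 50: π^k(50) = [50, 83, 256, 96, 36, 142, 246] for k=0..6.
Decompose π into cycles: lengths [256, 1] (2 cycles, including the fixed point 0).
n − c = 257 − 2 = 255; sign = (−1)^255 = -1.
Zolotarev: (161|257) = -1, matching the cycle-count sign.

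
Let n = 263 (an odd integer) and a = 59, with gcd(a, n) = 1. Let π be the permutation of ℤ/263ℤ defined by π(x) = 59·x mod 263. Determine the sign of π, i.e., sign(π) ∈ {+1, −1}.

Orbit of 83 under x↦59x: [83, 163, 149, 112, 33, 106, 205]… (length divides ord_263(59)).
Cycle lengths of π_59 on ℤ/263ℤ: [262, 1]; 2 cycles in total.
With 2 cycles on 263 points, sign = (−1)^{263−2} = -1.
(59|263)_J = -1 (Zolotarev's lemma cross-check).

-1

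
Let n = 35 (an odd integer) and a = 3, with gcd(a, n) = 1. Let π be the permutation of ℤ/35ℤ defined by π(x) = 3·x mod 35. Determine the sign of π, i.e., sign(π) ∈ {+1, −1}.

+1

Orbit of 9 under x↦3x: [9, 27, 11, 33, 29, 17, 16]… (length divides ord_35(3)).
Decompose π into cycles: lengths [12, 12, 6, 4, 1] (5 cycles, including the fixed point 0).
sign(π) = (−1)^{n − #cycles} = (−1)^{35−5} = (−1)^30 = +1.
The Jacobi symbol (3|35) = +1 (Zolotarev) agrees.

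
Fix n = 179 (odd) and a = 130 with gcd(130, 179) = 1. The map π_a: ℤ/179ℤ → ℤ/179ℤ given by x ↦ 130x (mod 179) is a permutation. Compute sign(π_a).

-1

Start at x=68: 68 → 69 → 20 → 94 → 48 → 154 → 151 → … (one orbit).
2 cycles of lengths [178, 1].
n − c = 179 − 2 = 177; sign = (−1)^177 = -1.
The Jacobi symbol (130|179) = -1 (Zolotarev) agrees.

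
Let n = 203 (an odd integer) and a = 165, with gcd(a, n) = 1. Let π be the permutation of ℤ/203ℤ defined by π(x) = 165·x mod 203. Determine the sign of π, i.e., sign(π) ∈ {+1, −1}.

Trace 198: π^k(198) = [198, 190, 88, 107, 197, 25, 65] for k=0..6.
Cycle lengths of π_165 on ℤ/203ℤ: [21, 21, 21, 21, 21, 21, 21, 21, 7, 7, 7, 7, 3, 3, 1]; 15 cycles in total.
n − c = 203 − 15 = 188; sign = (−1)^188 = +1.
(165|203)_J = +1 (Zolotarev's lemma cross-check).

+1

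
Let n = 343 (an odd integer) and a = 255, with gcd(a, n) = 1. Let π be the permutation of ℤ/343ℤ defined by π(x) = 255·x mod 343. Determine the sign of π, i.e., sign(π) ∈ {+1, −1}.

-1

Trace 106: π^k(106) = [106, 276, 65, 111, 179, 26, 113] for k=0..6.
π_255 has 4 disjoint cycles with lengths [294, 42, 6, 1] on {0,…,342}.
Σ(ℓ_i−1) = 343−4 = 339; sign = (−1)^339 = -1.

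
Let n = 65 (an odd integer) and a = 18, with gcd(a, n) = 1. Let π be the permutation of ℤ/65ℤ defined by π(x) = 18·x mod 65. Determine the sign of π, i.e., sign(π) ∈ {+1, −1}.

+1

Orbit of 18 under x↦18x: [18, 64, 47, 1]… (length divides ord_65(18)).
Decompose π into cycles: lengths [4, 4, 4, 4, 4, 4, 4, 4, 4, 4, 4, 4, 4, 4, 4, 4, 1] (17 cycles, including the fixed point 0).
With 17 cycles on 65 points, sign = (−1)^{65−17} = +1.
Via Zolotarev, sign(π_{18}) = (18|65) = +1.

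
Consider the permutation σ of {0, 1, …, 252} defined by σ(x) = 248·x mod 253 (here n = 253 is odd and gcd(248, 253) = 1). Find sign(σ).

-1

Trace 223: π^k(223) = [223, 150, 9, 208, 225, 140, 59] for k=0..6.
The orbit structure of x ↦ 248x mod 253: 6 orbits of sizes [110, 110, 11, 11, 10, 1].
6 cycles on 253: each ℓ→(−1)^(ℓ−1), product (−1)^247 = -1.
Zolotarev: (248|253) = -1, matching the cycle-count sign.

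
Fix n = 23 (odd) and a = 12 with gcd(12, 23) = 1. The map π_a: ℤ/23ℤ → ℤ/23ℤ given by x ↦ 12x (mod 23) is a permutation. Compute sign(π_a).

+1

Orbit of 18 under x↦12x: [18, 9, 16, 8, 4, 2, 1]… (length divides ord_23(12)).
Decompose π into cycles: lengths [11, 11, 1] (3 cycles, including the fixed point 0).
n − c = 23 − 3 = 20; sign = (−1)^20 = +1.
Check: (12/23) = +1 by Zolotarev.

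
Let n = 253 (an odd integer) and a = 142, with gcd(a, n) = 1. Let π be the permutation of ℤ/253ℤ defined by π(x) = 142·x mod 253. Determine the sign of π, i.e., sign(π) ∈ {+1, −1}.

-1

Start at x=243: 243 → 98 → 1 → 142 → 177 → 87 → 210 → … (one orbit).
π_142 has 18 disjoint cycles with lengths [22, 22, 22, 22, 22, 22, 22, 22, 22, 22, 11, 11, 2, 2, 2, 2, 2, 1] on {0,…,252}.
n − c = 253 − 18 = 235; sign = (−1)^235 = -1.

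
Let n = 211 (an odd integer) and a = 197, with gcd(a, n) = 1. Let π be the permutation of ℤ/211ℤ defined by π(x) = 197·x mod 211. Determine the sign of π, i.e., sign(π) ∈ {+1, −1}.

-1

Orbit of 1 under x↦197x: [1, 197, 196, 210, 14, 15]… (length divides ord_211(197)).
Cycle lengths of π_197 on ℤ/211ℤ: [6, 6, 6, 6, 6, 6, 6, 6, 6, 6, 6, 6, 6, 6, 6, 6, 6, 6, 6, 6, 6, 6, 6, 6, 6, 6, 6, 6, 6, 6, 6, 6, 6, 6, 6, 1]; 36 cycles in total.
sign(π) = (−1)^{n − #cycles} = (−1)^{211−36} = (−1)^175 = -1.
Via Zolotarev, sign(π_{197}) = (197|211) = -1.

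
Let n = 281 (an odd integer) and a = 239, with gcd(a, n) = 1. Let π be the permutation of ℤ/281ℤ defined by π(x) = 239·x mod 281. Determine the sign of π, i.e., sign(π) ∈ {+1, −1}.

Orbit of 66 under x↦239x: [66, 38, 90, 154, 276, 210, 172]… (length divides ord_281(239)).
The orbit structure of x ↦ 239x mod 281: 2 orbits of sizes [280, 1].
sign(π) = (−1)^{n − #cycles} = (−1)^{281−2} = (−1)^279 = -1.

-1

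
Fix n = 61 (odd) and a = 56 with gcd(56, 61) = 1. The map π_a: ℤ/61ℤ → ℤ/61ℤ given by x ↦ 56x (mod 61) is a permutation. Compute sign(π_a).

Orbit of 13 under x↦56x: [13, 57, 20, 22, 12, 1, 56]… (length divides ord_61(56)).
Decompose π into cycles: lengths [15, 15, 15, 15, 1] (5 cycles, including the fixed point 0).
Σ(ℓ_i−1) = 61−5 = 56; sign = (−1)^56 = +1.
Check: (56/61) = +1 by Zolotarev.

+1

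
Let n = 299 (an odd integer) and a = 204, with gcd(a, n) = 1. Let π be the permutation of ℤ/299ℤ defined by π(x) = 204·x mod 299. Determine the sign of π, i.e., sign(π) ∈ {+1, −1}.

Trace 48: π^k(48) = [48, 224, 248, 61, 185, 66, 9] for k=0..6.
The orbit structure of x ↦ 204x mod 299: 10 orbits of sizes [66, 66, 66, 66, 22, 3, 3, 3, 3, 1].
With 10 cycles on 299 points, sign = (−1)^{299−10} = -1.
Via Zolotarev, sign(π_{204}) = (204|299) = -1.

-1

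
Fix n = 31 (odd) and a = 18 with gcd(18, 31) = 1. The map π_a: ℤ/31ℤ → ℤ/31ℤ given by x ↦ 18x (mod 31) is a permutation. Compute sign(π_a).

Orbit of 9 under x↦18x: [9, 7, 2, 5, 28, 8, 20]… (length divides ord_31(18)).
Cycle lengths of π_18 on ℤ/31ℤ: [15, 15, 1]; 3 cycles in total.
3 cycles on 31: each ℓ→(−1)^(ℓ−1), product (−1)^28 = +1.
Via Zolotarev, sign(π_{18}) = (18|31) = +1.

+1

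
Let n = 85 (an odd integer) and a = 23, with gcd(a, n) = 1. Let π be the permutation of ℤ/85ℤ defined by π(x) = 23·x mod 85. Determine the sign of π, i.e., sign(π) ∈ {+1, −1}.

Trace 22: π^k(22) = [22, 81, 78, 9, 37, 1, 23] for k=0..6.
Decompose π into cycles: lengths [16, 16, 16, 16, 16, 4, 1] (7 cycles, including the fixed point 0).
Σ(ℓ_i−1) = 85−7 = 78; sign = (−1)^78 = +1.

+1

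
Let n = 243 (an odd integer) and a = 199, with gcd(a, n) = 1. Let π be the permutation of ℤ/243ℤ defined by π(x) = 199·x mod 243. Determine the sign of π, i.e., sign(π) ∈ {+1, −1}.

Trace 55: π^k(55) = [55, 10, 46, 163, 118, 154, 28] for k=0..6.
The orbit structure of x ↦ 199x mod 243: 27 orbits of sizes [27, 27, 27, 27, 27, 27, 9, 9, 9, 9, 9, 9, 3, 3, 3, 3, 3, 3, 1, 1, 1, 1, 1, 1, 1, 1, 1].
27 cycles on 243: each ℓ→(−1)^(ℓ−1), product (−1)^216 = +1.

+1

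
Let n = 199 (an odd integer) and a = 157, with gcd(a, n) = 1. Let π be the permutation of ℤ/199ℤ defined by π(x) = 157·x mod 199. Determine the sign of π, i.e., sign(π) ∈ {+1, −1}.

Orbit of 98 under x↦157x: [98, 63, 140, 90, 1, 157, 172]… (length divides ord_199(157)).
7 cycles of lengths [33, 33, 33, 33, 33, 33, 1].
Σ(ℓ_i−1) = 199−7 = 192; sign = (−1)^192 = +1.

+1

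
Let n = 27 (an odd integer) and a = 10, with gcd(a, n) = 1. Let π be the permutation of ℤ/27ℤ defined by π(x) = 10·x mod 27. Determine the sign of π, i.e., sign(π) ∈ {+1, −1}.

Start at x=10: 10 → 19 → 1 → 10 (one orbit).
π_10 has 15 disjoint cycles with lengths [3, 3, 3, 3, 3, 3, 1, 1, 1, 1, 1, 1, 1, 1, 1] on {0,…,26}.
With 15 cycles on 27 points, sign = (−1)^{27−15} = +1.
Check: (10/27) = +1 by Zolotarev.

+1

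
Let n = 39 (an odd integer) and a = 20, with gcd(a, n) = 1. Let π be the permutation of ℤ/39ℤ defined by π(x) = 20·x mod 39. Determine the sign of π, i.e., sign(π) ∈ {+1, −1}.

Start at x=32: 32 → 16 → 8 → 4 → 2 → 1 → 20 → … (one orbit).
Cycle type of π: 12×3 + 2 + 1; total 5 cycles.
5 cycles on 39: each ℓ→(−1)^(ℓ−1), product (−1)^34 = +1.

+1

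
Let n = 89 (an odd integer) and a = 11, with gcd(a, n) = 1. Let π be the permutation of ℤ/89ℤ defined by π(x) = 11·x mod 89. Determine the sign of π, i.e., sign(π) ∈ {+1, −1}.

Trace 4: π^k(4) = [4, 44, 39, 73, 2, 22, 64] for k=0..6.
Cycle type of π: 22×4 + 1; total 5 cycles.
5 cycles on 89: each ℓ→(−1)^(ℓ−1), product (−1)^84 = +1.

+1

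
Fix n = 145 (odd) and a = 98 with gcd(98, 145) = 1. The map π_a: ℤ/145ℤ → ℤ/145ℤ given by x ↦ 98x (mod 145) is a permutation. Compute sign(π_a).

Trace 43: π^k(43) = [43, 9, 12, 16, 118, 109, 97] for k=0..6.
Cycle type of π: 28×5 + 4 + 1; total 7 cycles.
n − c = 145 − 7 = 138; sign = (−1)^138 = +1.
Via Zolotarev, sign(π_{98}) = (98|145) = +1.

+1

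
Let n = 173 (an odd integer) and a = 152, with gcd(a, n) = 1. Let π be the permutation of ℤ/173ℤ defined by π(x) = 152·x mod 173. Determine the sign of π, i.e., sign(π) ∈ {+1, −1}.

Trace 142: π^k(142) = [142, 132, 169, 84, 139, 22, 57] for k=0..6.
Cycle lengths of π_152 on ℤ/173ℤ: [43, 43, 43, 43, 1]; 5 cycles in total.
With 5 cycles on 173 points, sign = (−1)^{173−5} = +1.
Via Zolotarev, sign(π_{152}) = (152|173) = +1.

+1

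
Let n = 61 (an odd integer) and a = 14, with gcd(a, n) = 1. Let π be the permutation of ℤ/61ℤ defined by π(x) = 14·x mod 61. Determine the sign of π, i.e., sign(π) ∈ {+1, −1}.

+1

Trace 14: π^k(14) = [14, 13, 60, 47, 48, 1] for k=0..5.
Cycle type of π: 6×10 + 1; total 11 cycles.
11 cycles on 61: each ℓ→(−1)^(ℓ−1), product (−1)^50 = +1.
(14|61)_J = +1 (Zolotarev's lemma cross-check).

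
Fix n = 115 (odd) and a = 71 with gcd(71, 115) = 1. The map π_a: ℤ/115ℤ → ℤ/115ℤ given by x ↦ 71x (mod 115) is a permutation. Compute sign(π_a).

+1

Orbit of 96 under x↦71x: [96, 31, 16, 101, 41, 36, 26]… (length divides ord_115(71)).
15 cycles of lengths [11, 11, 11, 11, 11, 11, 11, 11, 11, 11, 1, 1, 1, 1, 1].
15 cycles on 115: each ℓ→(−1)^(ℓ−1), product (−1)^100 = +1.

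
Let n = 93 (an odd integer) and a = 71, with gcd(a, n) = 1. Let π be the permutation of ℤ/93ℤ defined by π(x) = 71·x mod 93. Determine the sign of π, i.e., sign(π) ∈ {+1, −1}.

-1

Trace 2: π^k(2) = [2, 49, 38, 1, 71, 19, 47] for k=0..6.
The orbit structure of x ↦ 71x mod 93: 6 orbits of sizes [30, 30, 15, 15, 2, 1].
Σ(ℓ_i−1) = 93−6 = 87; sign = (−1)^87 = -1.
Check: (71/93) = -1 by Zolotarev.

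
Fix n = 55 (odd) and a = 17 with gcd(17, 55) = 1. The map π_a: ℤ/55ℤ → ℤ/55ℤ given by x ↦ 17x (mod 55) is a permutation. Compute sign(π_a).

Orbit of 49 under x↦17x: [49, 8, 26, 2, 34, 28, 36]… (length divides ord_55(17)).
Decompose π into cycles: lengths [20, 20, 10, 4, 1] (5 cycles, including the fixed point 0).
Σ(ℓ_i−1) = 55−5 = 50; sign = (−1)^50 = +1.

+1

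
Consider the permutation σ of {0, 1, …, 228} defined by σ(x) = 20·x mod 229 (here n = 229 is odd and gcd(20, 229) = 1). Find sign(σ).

Orbit of 17 under x↦20x: [17, 111, 159, 203, 167, 134, 161]… (length divides ord_229(20)).
The orbit structure of x ↦ 20x mod 229: 5 orbits of sizes [57, 57, 57, 57, 1].
229 − 5 = 224 transpositions; sign(π) = (−1)^224 = +1.

+1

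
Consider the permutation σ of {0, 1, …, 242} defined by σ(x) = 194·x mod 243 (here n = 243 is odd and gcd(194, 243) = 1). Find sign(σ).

Orbit of 82 under x↦194x: [82, 113, 52, 125, 193, 20, 235]… (length divides ord_243(194)).
The orbit structure of x ↦ 194x mod 243: 6 orbits of sizes [162, 54, 18, 6, 2, 1].
sign(π) = (−1)^{n − #cycles} = (−1)^{243−6} = (−1)^237 = -1.
Via Zolotarev, sign(π_{194}) = (194|243) = -1.

-1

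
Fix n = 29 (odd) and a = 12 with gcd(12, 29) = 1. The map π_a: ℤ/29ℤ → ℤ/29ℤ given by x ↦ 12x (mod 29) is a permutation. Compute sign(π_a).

Start at x=17: 17 → 1 → 12 → 28 → 17 (one orbit).
π_12 has 8 disjoint cycles with lengths [4, 4, 4, 4, 4, 4, 4, 1] on {0,…,28}.
With 8 cycles on 29 points, sign = (−1)^{29−8} = -1.
Zolotarev: (12|29) = -1, matching the cycle-count sign.

-1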